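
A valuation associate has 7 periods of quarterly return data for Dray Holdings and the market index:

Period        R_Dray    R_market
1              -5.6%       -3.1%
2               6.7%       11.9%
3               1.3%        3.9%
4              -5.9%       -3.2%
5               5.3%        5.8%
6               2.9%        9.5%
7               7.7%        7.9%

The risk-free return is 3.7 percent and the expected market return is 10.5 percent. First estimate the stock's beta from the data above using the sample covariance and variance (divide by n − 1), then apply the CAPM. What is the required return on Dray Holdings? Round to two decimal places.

Mean R_i = (-5.6 + 6.7 + 1.3 − 5.9 + 5.3 + 2.9 + 7.7) / 7 = 1.7714%
Mean R_m = (-3.1 + 11.9 + 3.9 − 3.2 + 5.8 + 9.5 + 7.9) / 7 = 4.6714%
Σ(R_i − R̄_i)(R_m − R̄_m) = 182.2343  ⇒  Cov = 182.2343 / 6 = 30.3724
Σ(R_m − R̄_m)² = 210.2143  ⇒  Var(R_m) = 210.2143 / 6 = 35.0357
β = Cov / Var(R_m) = 30.3724 / 35.0357 = 0.8669
MRP = 10.5% − 3.7% = 6.80%
E(R) = R_f + β × MRP = 3.7% + 0.8669 × 6.8% = 9.59%

9.59%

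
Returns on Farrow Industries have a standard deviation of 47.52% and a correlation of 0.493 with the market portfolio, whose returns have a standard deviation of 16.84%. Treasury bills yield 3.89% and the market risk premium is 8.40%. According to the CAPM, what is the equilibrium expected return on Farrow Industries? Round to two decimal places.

β = ρ × σ_i / σ_m = 0.493 × 47.52% / 16.84% = 1.3912
E(R) = 3.89% + 1.3912 × 8.40% = 15.58%

15.58%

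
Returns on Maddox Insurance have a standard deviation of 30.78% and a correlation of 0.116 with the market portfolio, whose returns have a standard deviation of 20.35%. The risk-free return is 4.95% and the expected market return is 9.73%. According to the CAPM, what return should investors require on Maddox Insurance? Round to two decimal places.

5.79%

β = ρ × σ_i / σ_m = 0.116 × 30.78% / 20.35% = 0.1755
MRP = 9.73% − 4.95% = 4.78%
E(R) = 4.95% + 0.1755 × 4.78% = 5.79%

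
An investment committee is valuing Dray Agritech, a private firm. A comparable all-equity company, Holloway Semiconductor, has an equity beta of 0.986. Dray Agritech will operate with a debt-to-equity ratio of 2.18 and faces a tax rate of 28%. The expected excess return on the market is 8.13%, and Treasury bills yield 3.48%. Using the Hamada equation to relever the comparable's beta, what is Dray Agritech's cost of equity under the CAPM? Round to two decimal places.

24.08%

β_L = β_U × [1 + (1 − t)(D/E)] = 0.986 × [1 + (1 − 0.28) × 2.18]
    = 0.986 × [1 + 0.72 × 2.18] = 0.986 × 2.5696 = 2.5336
E(R) = R_f + β_L × MRP = 3.48% + 2.5336 × 8.13% = 24.08%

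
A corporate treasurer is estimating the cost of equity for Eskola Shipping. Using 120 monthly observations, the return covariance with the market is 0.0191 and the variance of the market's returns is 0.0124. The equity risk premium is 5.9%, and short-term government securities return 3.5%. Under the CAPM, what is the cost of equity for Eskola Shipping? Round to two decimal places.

β = Cov(R_i, R_m) / Var(R_m) = 0.0191 / 0.0124 = 1.5403
E(R) = R_f + β × MRP = 3.5% + 1.5403 × 5.9% = 12.59%

12.59%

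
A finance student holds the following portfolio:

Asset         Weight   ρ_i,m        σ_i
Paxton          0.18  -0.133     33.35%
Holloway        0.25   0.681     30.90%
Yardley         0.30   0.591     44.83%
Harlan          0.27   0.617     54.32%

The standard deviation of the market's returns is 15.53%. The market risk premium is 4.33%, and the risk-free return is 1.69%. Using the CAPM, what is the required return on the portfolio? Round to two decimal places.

7.67%

β_Paxton = -0.133 × 33.35% / 15.53% = -0.2856
β_Holloway = 0.681 × 30.90% / 15.53% = 1.3550
β_Yardley = 0.591 × 44.83% / 15.53% = 1.7060
β_Harlan = 0.617 × 54.32% / 15.53% = 2.1581
β_P = Σ w_i β_i = 0.18×-0.2856 + 0.25×1.3550 + 0.30×1.7060 + 0.27×2.1581 = 1.3818
E(R_P) = R_f + β_P × MRP = 1.69% + 1.3818 × 4.33% = 7.67%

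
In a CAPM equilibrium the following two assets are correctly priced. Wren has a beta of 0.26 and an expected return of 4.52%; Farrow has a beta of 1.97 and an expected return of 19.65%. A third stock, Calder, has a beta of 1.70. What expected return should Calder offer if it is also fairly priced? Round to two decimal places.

MRP (SML slope) = (19.65% − 4.52%) / (1.97 − 0.26) = 15.13% / 1.71 = 8.8480%
R_f (intercept) = 4.52% − 0.26 × 8.8480% = 2.2195%
E(R_Calder) = R_f + β × MRP = 2.2195% + 1.70 × 8.8480% = 17.26%

17.26%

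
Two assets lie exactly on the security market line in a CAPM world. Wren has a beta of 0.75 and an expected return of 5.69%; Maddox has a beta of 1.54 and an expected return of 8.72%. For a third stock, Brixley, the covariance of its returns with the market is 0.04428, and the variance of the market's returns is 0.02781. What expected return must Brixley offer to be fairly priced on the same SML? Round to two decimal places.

MRP = (8.72% − 5.69%) / (1.54 − 0.75) = 3.8354%
R_f = 5.69% − 0.75 × 3.8354% = 2.8135%
β_Brixley = Cov / Var(R_m) = 0.04428 / 0.02781 = 1.5922
E(R_Brixley) = R_f + β × MRP = 2.8135% + 1.5922 × 3.8354% = 8.92%

8.92%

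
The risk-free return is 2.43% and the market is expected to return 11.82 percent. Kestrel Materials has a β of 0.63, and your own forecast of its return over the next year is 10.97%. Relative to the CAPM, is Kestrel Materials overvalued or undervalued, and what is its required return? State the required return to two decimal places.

Undervalued; required return 8.35%

MRP = 11.82% − 2.43% = 9.39%
Required return = R_f + β·MRP = 2.43% + 0.63 × 9.39% = 8.35%
Forecast 10.97% > required 8.35% → the stock plots above the SML → undervalued.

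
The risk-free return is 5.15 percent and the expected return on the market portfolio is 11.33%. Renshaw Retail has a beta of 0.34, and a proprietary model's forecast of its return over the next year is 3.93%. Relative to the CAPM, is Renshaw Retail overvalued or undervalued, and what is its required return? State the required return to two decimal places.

Overvalued; required return 7.25%

MRP = 11.33% − 5.15% = 6.18%
Required return = R_f + β·MRP = 5.15% + 0.34 × 6.18% = 7.25%
Forecast 3.93% < required 7.25% → the stock plots below the SML → overvalued.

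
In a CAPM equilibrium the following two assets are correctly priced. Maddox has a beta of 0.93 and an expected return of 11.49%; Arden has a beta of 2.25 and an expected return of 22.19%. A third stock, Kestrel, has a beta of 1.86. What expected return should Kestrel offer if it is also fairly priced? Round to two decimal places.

MRP (SML slope) = (22.19% − 11.49%) / (2.25 − 0.93) = 10.70% / 1.32 = 8.1061%
R_f (intercept) = 11.49% − 0.93 × 8.1061% = 3.9513%
E(R_Kestrel) = R_f + β × MRP = 3.9513% + 1.86 × 8.1061% = 19.03%

19.03%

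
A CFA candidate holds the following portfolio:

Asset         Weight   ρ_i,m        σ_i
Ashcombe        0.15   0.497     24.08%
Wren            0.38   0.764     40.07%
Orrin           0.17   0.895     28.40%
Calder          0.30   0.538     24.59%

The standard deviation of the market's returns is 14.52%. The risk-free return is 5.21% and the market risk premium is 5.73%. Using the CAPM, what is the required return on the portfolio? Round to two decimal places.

β_Ashcombe = 0.497 × 24.08% / 14.52% = 0.8242
β_Wren = 0.764 × 40.07% / 14.52% = 2.1084
β_Orrin = 0.895 × 28.40% / 14.52% = 1.7506
β_Calder = 0.538 × 24.59% / 14.52% = 0.9111
β_P = Σ w_i β_i = 0.15×0.8242 + 0.38×2.1084 + 0.17×1.7506 + 0.30×0.9111 = 1.4958
E(R_P) = R_f + β_P × MRP = 5.21% + 1.4958 × 5.73% = 13.78%

13.78%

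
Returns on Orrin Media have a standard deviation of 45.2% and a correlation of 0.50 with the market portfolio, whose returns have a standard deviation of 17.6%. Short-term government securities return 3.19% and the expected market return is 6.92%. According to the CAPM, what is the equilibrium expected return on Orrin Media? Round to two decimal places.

β = ρ × σ_i / σ_m = 0.50 × 45.2% / 17.6% = 1.2841
MRP = 6.92% − 3.19% = 3.73%
E(R) = 3.19% + 1.2841 × 3.73% = 7.98%

7.98%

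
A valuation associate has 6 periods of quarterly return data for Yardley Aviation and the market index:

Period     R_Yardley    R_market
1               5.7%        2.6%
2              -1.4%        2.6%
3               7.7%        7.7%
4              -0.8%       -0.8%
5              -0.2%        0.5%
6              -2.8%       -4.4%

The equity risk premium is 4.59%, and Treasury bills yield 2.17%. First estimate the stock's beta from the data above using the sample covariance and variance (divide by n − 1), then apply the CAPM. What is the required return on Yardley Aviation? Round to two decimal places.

6.21%

Mean R_i = (5.7 − 1.4 + 7.7 − 0.8 − 0.2 − 2.8) / 6 = 1.3667%
Mean R_m = (2.6 + 2.6 + 7.7 − 0.8 + 0.5 − 4.4) / 6 = 1.3667%
Σ(R_i − R̄_i)(R_m − R̄_m) = 72.1233  ⇒  Cov = 72.1233 / 5 = 14.4247
Σ(R_m − R̄_m)² = 81.8533  ⇒  Var(R_m) = 81.8533 / 5 = 16.3707
β = Cov / Var(R_m) = 14.4247 / 16.3707 = 0.8811
E(R) = R_f + β × MRP = 2.17% + 0.8811 × 4.59% = 6.21%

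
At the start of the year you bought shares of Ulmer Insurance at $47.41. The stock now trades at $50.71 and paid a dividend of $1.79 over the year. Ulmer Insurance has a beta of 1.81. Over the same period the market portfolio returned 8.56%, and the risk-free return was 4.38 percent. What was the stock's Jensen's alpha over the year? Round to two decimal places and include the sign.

Realised HPR = (P1 + D1 − P0) / P0 = (50.71 + 1.79 − 47.41) / 47.41 = 5.09 / 47.41 = 10.7361%
MRP = 8.56% − 4.38% = 4.18%
CAPM required = R_f + β·MRP = 4.38% + 1.81 × 4.18% = 11.9458%
α = realised − required = 10.7361% − 11.9458% = -1.21%

-1.21%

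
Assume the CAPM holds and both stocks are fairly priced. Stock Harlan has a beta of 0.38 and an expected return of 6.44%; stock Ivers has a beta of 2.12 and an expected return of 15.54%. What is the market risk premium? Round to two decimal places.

5.23%

Both satisfy E(R) = R_f + β·MRP, so the slope of the SML is
MRP = (15.54% − 6.44%) / (2.12 − 0.38) = 9.10% / 1.74 = 5.2299%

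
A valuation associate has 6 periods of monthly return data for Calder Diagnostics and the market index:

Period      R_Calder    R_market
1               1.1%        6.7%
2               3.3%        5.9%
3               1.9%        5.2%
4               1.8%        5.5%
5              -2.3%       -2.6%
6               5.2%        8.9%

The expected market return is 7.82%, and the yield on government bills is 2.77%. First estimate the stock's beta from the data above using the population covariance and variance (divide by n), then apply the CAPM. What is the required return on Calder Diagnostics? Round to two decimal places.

Mean R_i = (1.1 + 3.3 + 1.9 + 1.8 − 2.3 + 5.2) / 6 = 1.8333%
Mean R_m = (6.7 + 5.9 + 5.2 + 5.5 − 2.6 + 8.9) / 6 = 4.9333%
Σ(R_i − R̄_i)(R_m − R̄_m) = 44.6133  ⇒  Cov = 44.6133 / 6 = 7.4356
Σ(R_m − R̄_m)² = 76.9333  ⇒  Var(R_m) = 76.9333 / 6 = 12.8222
β = Cov / Var(R_m) = 7.4356 / 12.8222 = 0.5799
MRP = 7.82% − 2.77% = 5.05%
E(R) = R_f + β × MRP = 2.77% + 0.5799 × 5.05% = 5.70%

5.70%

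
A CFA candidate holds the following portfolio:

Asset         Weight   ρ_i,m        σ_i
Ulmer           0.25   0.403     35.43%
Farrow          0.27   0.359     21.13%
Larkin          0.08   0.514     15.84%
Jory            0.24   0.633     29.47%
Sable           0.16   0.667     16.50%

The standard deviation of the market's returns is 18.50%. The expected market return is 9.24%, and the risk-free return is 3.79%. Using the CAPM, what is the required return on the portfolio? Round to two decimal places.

β_Ulmer = 0.403 × 35.43% / 18.50% = 0.7718
β_Farrow = 0.359 × 21.13% / 18.50% = 0.4100
β_Larkin = 0.514 × 15.84% / 18.50% = 0.4401
β_Jory = 0.633 × 29.47% / 18.50% = 1.0084
β_Sable = 0.667 × 16.50% / 18.50% = 0.5949
β_P = Σ w_i β_i = 0.25×0.7718 + 0.27×0.4100 + 0.08×0.4401 + 0.24×1.0084 + 0.16×0.5949 = 0.6761
MRP = 9.24% − 3.79% = 5.45%
E(R_P) = R_f + β_P × MRP = 3.79% + 0.6761 × 5.45% = 7.47%

7.47%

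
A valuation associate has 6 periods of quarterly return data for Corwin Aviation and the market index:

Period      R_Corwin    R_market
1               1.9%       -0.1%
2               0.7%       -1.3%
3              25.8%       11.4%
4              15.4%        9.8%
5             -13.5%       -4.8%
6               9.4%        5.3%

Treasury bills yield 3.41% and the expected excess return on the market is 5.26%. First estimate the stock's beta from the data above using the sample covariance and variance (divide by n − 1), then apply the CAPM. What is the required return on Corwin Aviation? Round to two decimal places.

14.03%

Mean R_i = (1.9 + 0.7 + 25.8 + 15.4 − 13.5 + 9.4) / 6 = 6.6167%
Mean R_m = (-0.1 − 1.3 + 11.4 + 9.8 − 4.8 + 5.3) / 6 = 3.3833%
Σ(R_i − R̄_i)(R_m − R̄_m) = 424.2417  ⇒  Cov = 424.2417 / 5 = 84.8483
Σ(R_m − R̄_m)² = 210.1483  ⇒  Var(R_m) = 210.1483 / 5 = 42.0297
β = Cov / Var(R_m) = 84.8483 / 42.0297 = 2.0188
E(R) = R_f + β × MRP = 3.41% + 2.0188 × 5.26% = 14.03%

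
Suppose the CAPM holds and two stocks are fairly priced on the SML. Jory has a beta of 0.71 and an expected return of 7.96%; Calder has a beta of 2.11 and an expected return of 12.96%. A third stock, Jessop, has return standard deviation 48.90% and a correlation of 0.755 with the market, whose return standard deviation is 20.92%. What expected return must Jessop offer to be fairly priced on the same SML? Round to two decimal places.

11.73%

MRP = (12.96% − 7.96%) / (2.11 − 0.71) = 3.5714%
R_f = 7.96% − 0.71 × 3.5714% = 5.4243%
β_Jessop = ρ·σ_i/σ_m = 0.755 × 48.90 / 20.92 = 1.7648
E(R_Jessop) = R_f + β × MRP = 5.4243% + 1.7648 × 3.5714% = 11.73%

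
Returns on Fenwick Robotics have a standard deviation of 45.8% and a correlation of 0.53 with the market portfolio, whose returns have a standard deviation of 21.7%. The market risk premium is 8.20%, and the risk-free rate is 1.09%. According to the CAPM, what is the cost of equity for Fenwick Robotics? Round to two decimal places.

10.26%

β = ρ × σ_i / σ_m = 0.53 × 45.8% / 21.7% = 1.1186
E(R) = 1.09% + 1.1186 × 8.20% = 10.26%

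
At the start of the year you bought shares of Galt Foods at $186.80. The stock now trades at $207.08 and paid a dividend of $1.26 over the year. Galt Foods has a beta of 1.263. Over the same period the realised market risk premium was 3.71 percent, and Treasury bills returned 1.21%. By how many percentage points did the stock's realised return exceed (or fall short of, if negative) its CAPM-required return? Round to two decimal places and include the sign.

+5.64%

Realised HPR = (P1 + D1 − P0) / P0 = (207.08 + 1.26 − 186.80) / 186.80 = 21.54 / 186.80 = 11.5310%
CAPM required = R_f + β·MRP = 1.21% + 1.263 × 3.71% = 5.89573%
α = realised − required = 11.5310% − 5.89573% = +5.64%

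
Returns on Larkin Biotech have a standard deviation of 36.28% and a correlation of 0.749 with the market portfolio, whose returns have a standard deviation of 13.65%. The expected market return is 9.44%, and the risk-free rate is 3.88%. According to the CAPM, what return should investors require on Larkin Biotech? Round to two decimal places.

14.95%

β = ρ × σ_i / σ_m = 0.749 × 36.28% / 13.65% = 1.9907
MRP = 9.44% − 3.88% = 5.56%
E(R) = 3.88% + 1.9907 × 5.56% = 14.95%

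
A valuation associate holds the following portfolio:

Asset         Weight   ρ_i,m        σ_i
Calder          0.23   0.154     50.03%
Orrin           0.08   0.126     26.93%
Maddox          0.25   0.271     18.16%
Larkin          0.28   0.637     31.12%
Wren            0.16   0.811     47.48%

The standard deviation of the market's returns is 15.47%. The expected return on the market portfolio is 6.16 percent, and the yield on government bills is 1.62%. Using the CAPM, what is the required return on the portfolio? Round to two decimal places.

6.02%

β_Calder = 0.154 × 50.03% / 15.47% = 0.4980
β_Orrin = 0.126 × 26.93% / 15.47% = 0.2193
β_Maddox = 0.271 × 18.16% / 15.47% = 0.3181
β_Larkin = 0.637 × 31.12% / 15.47% = 1.2814
β_Wren = 0.811 × 47.48% / 15.47% = 2.4891
β_P = Σ w_i β_i = 0.23×0.4980 + 0.08×0.2193 + 0.25×0.3181 + 0.28×1.2814 + 0.16×2.4891 = 0.9687
MRP = 6.16% − 1.62% = 4.54%
E(R_P) = R_f + β_P × MRP = 1.62% + 0.9687 × 4.54% = 6.02%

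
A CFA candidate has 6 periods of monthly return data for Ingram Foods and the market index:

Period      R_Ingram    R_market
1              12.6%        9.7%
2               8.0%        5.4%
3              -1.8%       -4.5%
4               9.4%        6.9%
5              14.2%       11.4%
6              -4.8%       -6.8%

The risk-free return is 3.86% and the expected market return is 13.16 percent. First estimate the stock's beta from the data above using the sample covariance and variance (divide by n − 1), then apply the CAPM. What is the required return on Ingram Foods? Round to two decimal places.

13.44%

Mean R_i = (12.6 + 8.0 − 1.8 + 9.4 + 14.2 − 4.8) / 6 = 6.2667%
Mean R_m = (9.7 + 5.4 − 4.5 + 6.9 + 11.4 − 6.8) / 6 = 3.6833%
Σ(R_i − R̄_i)(R_m − R̄_m) = 294.4067  ⇒  Cov = 294.4067 / 5 = 58.8813
Σ(R_m − R̄_m)² = 285.9083  ⇒  Var(R_m) = 285.9083 / 5 = 57.1817
β = Cov / Var(R_m) = 58.8813 / 57.1817 = 1.0297
MRP = 13.16% − 3.86% = 9.30%
E(R) = R_f + β × MRP = 3.86% + 1.0297 × 9.30% = 13.44%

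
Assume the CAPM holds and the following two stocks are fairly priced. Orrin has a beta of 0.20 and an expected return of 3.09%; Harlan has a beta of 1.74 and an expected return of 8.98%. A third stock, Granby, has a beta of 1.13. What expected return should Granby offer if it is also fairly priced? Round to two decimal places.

MRP (SML slope) = (8.98% − 3.09%) / (1.74 − 0.20) = 5.89% / 1.54 = 3.8247%
R_f (intercept) = 3.09% − 0.20 × 3.8247% = 2.3251%
E(R_Granby) = R_f + β × MRP = 2.3251% + 1.13 × 3.8247% = 6.65%

6.65%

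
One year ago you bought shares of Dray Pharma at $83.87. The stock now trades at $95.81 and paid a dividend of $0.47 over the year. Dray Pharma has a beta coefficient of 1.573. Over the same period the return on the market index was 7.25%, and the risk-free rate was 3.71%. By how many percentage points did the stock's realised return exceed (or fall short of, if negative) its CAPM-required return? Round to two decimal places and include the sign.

Realised HPR = (P1 + D1 − P0) / P0 = (95.81 + 0.47 − 83.87) / 83.87 = 12.41 / 83.87 = 14.7967%
MRP = 7.25% − 3.71% = 3.54%
CAPM required = R_f + β·MRP = 3.71% + 1.573 × 3.54% = 9.27842%
α = realised − required = 14.7967% − 9.27842% = +5.52%

+5.52%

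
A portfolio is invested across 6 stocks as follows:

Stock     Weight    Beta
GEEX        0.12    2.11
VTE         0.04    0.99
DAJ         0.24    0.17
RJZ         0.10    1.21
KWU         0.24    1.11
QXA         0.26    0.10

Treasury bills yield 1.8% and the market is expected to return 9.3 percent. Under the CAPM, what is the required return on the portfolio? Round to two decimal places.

7.40%

β_P = Σ w_i β_i = 0.12×2.11 + 0.04×0.99 + 0.24×0.17 + 0.10×1.21 + 0.24×1.11 + 0.26×0.10 = 0.7470
MRP = 9.3% − 1.8% = 7.50%
E(R_P) = R_f + β_P × MRP = 1.8% + 0.7470 × 7.5% = 7.40%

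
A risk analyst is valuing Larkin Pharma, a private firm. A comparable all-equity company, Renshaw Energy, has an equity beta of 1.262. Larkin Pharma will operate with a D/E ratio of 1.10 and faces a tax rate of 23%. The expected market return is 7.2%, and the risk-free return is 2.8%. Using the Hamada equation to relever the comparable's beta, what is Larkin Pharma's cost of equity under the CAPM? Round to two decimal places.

13.06%

β_L = β_U × [1 + (1 − t)(D/E)] = 1.262 × [1 + (1 − 0.23) × 1.10]
    = 1.262 × [1 + 0.77 × 1.10] = 1.262 × 1.8470 = 2.3309
MRP = 7.2% − 2.8% = 4.40%
E(R) = R_f + β_L × MRP = 2.8% + 2.3309 × 4.4% = 13.06%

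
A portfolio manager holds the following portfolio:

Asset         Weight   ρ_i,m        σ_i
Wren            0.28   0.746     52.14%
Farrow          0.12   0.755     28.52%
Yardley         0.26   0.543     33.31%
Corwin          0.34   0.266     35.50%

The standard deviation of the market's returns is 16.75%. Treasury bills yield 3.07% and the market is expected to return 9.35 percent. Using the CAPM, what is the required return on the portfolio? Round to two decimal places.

11.09%

β_Wren = 0.746 × 52.14% / 16.75% = 2.3222
β_Farrow = 0.755 × 28.52% / 16.75% = 1.2855
β_Yardley = 0.543 × 33.31% / 16.75% = 1.0798
β_Corwin = 0.266 × 35.50% / 16.75% = 0.5638
β_P = Σ w_i β_i = 0.28×2.3222 + 0.12×1.2855 + 0.26×1.0798 + 0.34×0.5638 = 1.2769
MRP = 9.35% − 3.07% = 6.28%
E(R_P) = R_f + β_P × MRP = 3.07% + 1.2769 × 6.28% = 11.09%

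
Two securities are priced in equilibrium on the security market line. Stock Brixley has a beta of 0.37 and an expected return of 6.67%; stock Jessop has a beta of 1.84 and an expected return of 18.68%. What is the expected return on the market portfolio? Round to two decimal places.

Both satisfy E(R) = R_f + β·MRP, so the slope of the SML is
MRP = (18.68% − 6.67%) / (1.84 − 0.37) = 12.01% / 1.47 = 8.1701%
R_f = E(R_Brixley) − β_Brixley·MRP = 6.67% − 0.37 × 8.1701% = 3.6471%
E(R_m) = R_f + MRP = 3.6471% + 8.1701% = 11.82%

11.82%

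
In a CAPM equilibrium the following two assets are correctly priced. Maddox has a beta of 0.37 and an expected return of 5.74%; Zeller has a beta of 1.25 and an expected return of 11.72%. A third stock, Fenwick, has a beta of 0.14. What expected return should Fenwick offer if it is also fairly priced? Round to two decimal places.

MRP (SML slope) = (11.72% − 5.74%) / (1.25 − 0.37) = 5.98% / 0.88 = 6.7955%
R_f (intercept) = 5.74% − 0.37 × 6.7955% = 3.2257%
E(R_Fenwick) = R_f + β × MRP = 3.2257% + 0.14 × 6.7955% = 4.18%

4.18%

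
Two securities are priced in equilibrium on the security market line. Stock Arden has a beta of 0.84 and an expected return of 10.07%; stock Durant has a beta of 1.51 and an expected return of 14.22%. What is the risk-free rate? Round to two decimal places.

Both satisfy E(R) = R_f + β·MRP, so the slope of the SML is
MRP = (14.22% − 10.07%) / (1.51 − 0.84) = 4.15% / 0.67 = 6.1940%
R_f = E(R_Arden) − β_Arden·MRP = 10.07% − 0.84 × 6.1940% = 4.8670%

4.87%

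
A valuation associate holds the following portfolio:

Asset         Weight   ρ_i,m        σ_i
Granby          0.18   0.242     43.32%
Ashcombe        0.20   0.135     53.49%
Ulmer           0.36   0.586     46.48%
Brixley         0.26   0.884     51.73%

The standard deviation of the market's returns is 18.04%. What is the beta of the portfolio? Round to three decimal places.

β_Granby = 0.242 × 43.32% / 18.04% = 0.5811
β_Ashcombe = 0.135 × 53.49% / 18.04% = 0.4003
β_Ulmer = 0.586 × 46.48% / 18.04% = 1.5098
β_Brixley = 0.884 × 51.73% / 18.04% = 2.5349
β_P = Σ w_i β_i = 0.18×0.5811 + 0.20×0.4003 + 0.36×1.5098 + 0.26×2.5349 = 1.3873

1.387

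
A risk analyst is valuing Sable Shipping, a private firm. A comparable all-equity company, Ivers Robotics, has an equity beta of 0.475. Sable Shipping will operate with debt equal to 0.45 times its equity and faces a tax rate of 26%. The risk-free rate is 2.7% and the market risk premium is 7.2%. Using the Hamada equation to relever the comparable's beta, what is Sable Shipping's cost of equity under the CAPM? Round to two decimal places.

β_L = β_U × [1 + (1 − t)(D/E)] = 0.475 × [1 + (1 − 0.26) × 0.45]
    = 0.475 × [1 + 0.74 × 0.45] = 0.475 × 1.3330 = 0.6332
E(R) = R_f + β_L × MRP = 2.7% + 0.6332 × 7.2% = 7.26%

7.26%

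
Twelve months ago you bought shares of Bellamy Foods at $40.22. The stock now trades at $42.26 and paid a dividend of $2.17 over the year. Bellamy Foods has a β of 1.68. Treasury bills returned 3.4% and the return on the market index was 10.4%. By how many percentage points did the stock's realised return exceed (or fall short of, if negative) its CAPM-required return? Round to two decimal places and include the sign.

Realised HPR = (P1 + D1 − P0) / P0 = (42.26 + 2.17 − 40.22) / 40.22 = 4.21 / 40.22 = 10.4674%
MRP = 10.4% − 3.4% = 7.00%
CAPM required = R_f + β·MRP = 3.4% + 1.68 × 7.0% = 15.1600%
α = realised − required = 10.4674% − 15.1600% = -4.69%

-4.69%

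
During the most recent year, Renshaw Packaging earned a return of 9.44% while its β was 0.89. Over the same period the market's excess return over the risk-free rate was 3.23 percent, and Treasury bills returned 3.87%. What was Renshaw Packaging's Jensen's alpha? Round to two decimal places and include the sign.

+2.70%

CAPM benchmark = R_f + β(R_m − R_f) = 3.87% + 0.89 × 3.23% = 6.7447%
α = actual − benchmark = 9.44% − 6.7447% = +2.70%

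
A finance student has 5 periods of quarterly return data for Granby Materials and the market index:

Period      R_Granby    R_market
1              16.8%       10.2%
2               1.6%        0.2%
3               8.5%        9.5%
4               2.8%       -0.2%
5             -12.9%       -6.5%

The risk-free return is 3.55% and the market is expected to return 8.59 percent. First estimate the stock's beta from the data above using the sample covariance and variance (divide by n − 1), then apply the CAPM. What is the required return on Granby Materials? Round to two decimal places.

Mean R_i = (16.8 + 1.6 + 8.5 + 2.8 − 12.9) / 5 = 3.3600%
Mean R_m = (10.2 + 0.2 + 9.5 − 0.2 − 6.5) / 5 = 2.6400%
Σ(R_i − R̄_i)(R_m − R̄_m) = 291.3680  ⇒  Cov = 291.3680 / 4 = 72.8420
Σ(R_m − R̄_m)² = 201.7720  ⇒  Var(R_m) = 201.7720 / 4 = 50.4430
β = Cov / Var(R_m) = 72.8420 / 50.4430 = 1.4440
MRP = 8.59% − 3.55% = 5.04%
E(R) = R_f + β × MRP = 3.55% + 1.4440 × 5.04% = 10.83%

10.83%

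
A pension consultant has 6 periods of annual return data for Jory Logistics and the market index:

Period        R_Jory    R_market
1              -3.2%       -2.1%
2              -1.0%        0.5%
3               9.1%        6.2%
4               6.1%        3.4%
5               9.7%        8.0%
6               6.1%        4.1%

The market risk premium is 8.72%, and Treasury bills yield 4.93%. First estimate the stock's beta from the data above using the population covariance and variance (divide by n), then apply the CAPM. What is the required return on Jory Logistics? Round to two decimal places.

Mean R_i = (-3.2 − 1.0 + 9.1 + 6.1 + 9.7 + 6.1) / 6 = 4.4667%
Mean R_m = (-2.1 + 0.5 + 6.2 + 3.4 + 8.0 + 4.1) / 6 = 3.3500%
Σ(R_i − R̄_i)(R_m − R̄_m) = 96.2100  ⇒  Cov = 96.2100 / 6 = 16.0350
Σ(R_m − R̄_m)² = 68.1350  ⇒  Var(R_m) = 68.1350 / 6 = 11.3558
β = Cov / Var(R_m) = 16.0350 / 11.3558 = 1.4121
E(R) = R_f + β × MRP = 4.93% + 1.4121 × 8.72% = 17.24%

17.24%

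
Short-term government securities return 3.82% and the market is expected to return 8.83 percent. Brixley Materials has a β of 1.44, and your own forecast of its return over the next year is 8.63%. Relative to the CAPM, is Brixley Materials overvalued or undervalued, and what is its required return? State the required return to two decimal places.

Overvalued; required return 11.03%

MRP = 8.83% − 3.82% = 5.01%
Required return = R_f + β·MRP = 3.82% + 1.44 × 5.01% = 11.03%
Forecast 8.63% < required 11.03% → the stock plots below the SML → overvalued.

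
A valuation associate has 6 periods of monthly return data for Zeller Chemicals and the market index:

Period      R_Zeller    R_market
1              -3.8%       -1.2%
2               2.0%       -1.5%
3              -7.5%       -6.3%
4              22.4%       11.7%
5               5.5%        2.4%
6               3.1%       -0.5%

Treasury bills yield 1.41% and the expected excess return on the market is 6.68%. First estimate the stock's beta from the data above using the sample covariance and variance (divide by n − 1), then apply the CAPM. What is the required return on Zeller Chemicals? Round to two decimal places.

Mean R_i = (-3.8 + 2.0 − 7.5 + 22.4 + 5.5 + 3.1) / 6 = 3.6167%
Mean R_m = (-1.2 − 1.5 − 6.3 + 11.7 + 2.4 − 0.5) / 6 = 0.7667%
Σ(R_i − R̄_i)(R_m − R̄_m) = 305.9033  ⇒  Cov = 305.9033 / 5 = 61.1807
Σ(R_m − R̄_m)² = 182.7533  ⇒  Var(R_m) = 182.7533 / 5 = 36.5507
β = Cov / Var(R_m) = 61.1807 / 36.5507 = 1.6739
E(R) = R_f + β × MRP = 1.41% + 1.6739 × 6.68% = 12.59%

12.59%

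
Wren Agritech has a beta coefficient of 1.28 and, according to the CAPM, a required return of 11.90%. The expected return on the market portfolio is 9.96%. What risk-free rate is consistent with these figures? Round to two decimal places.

E(R) = R_f + β(E(R_m) − R_f) = R_f(1 − β) + β·E(R_m)
11.90% = R_f × (1 − 1.28) + 1.28 × 9.96%
11.90% = R_f × -0.28 + 12.7488%
R_f = (11.90% − 12.7488%) / -0.28 = 3.03%

3.03%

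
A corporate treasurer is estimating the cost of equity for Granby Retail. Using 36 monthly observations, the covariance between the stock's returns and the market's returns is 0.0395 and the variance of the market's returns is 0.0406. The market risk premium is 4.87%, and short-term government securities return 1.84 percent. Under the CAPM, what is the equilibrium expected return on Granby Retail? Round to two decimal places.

β = Cov(R_i, R_m) / Var(R_m) = 0.0395 / 0.0406 = 0.9729
E(R) = R_f + β × MRP = 1.84% + 0.9729 × 4.87% = 6.58%

6.58%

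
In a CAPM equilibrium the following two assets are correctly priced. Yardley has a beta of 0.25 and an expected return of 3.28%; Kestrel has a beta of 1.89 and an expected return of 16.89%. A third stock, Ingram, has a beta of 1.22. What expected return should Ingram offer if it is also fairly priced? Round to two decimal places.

MRP (SML slope) = (16.89% − 3.28%) / (1.89 − 0.25) = 13.61% / 1.64 = 8.2988%
R_f (intercept) = 3.28% − 0.25 × 8.2988% = 1.2053%
E(R_Ingram) = R_f + β × MRP = 1.2053% + 1.22 × 8.2988% = 11.33%

11.33%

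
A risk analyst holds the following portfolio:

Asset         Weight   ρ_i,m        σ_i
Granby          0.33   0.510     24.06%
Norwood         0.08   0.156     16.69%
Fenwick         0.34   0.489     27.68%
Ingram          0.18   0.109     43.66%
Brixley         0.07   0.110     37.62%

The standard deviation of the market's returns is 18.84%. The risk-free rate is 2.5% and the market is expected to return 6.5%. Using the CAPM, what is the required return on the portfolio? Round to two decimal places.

β_Granby = 0.510 × 24.06% / 18.84% = 0.6513
β_Norwood = 0.156 × 16.69% / 18.84% = 0.1382
β_Fenwick = 0.489 × 27.68% / 18.84% = 0.7184
β_Ingram = 0.109 × 43.66% / 18.84% = 0.2526
β_Brixley = 0.110 × 37.62% / 18.84% = 0.2196
β_P = Σ w_i β_i = 0.33×0.6513 + 0.08×0.1382 + 0.34×0.7184 + 0.18×0.2526 + 0.07×0.2196 = 0.5311
MRP = 6.5% − 2.5% = 4.00%
E(R_P) = R_f + β_P × MRP = 2.5% + 0.5311 × 4.0% = 4.62%

4.62%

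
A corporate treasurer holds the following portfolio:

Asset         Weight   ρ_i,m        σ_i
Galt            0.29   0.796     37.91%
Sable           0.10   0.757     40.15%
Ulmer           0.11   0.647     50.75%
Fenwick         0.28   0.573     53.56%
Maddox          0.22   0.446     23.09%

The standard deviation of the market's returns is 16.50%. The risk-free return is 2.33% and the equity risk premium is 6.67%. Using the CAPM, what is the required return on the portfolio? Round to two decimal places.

β_Galt = 0.796 × 37.91% / 16.50% = 1.8289
β_Sable = 0.757 × 40.15% / 16.50% = 1.8420
β_Ulmer = 0.647 × 50.75% / 16.50% = 1.9900
β_Fenwick = 0.573 × 53.56% / 16.50% = 1.8600
β_Maddox = 0.446 × 23.09% / 16.50% = 0.6241
β_P = Σ w_i β_i = 0.29×1.8289 + 0.10×1.8420 + 0.11×1.9900 + 0.28×1.8600 + 0.22×0.6241 = 1.5916
E(R_P) = R_f + β_P × MRP = 2.33% + 1.5916 × 6.67% = 12.95%

12.95%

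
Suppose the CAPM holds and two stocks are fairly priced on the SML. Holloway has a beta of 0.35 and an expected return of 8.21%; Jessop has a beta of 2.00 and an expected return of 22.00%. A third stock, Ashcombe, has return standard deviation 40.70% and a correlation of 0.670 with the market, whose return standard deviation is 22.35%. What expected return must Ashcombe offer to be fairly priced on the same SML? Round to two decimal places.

15.48%

MRP = (22.00% − 8.21%) / (2.00 − 0.35) = 8.3576%
R_f = 8.21% − 0.35 × 8.3576% = 5.2848%
β_Ashcombe = ρ·σ_i/σ_m = 0.670 × 40.70 / 22.35 = 1.2201
E(R_Ashcombe) = R_f + β × MRP = 5.2848% + 1.2201 × 8.3576% = 15.48%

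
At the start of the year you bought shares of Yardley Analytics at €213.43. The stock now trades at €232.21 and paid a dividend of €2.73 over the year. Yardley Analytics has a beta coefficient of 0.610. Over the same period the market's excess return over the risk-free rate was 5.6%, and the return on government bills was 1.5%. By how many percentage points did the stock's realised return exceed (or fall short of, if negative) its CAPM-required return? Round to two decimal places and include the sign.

Realised HPR = (P1 + D1 − P0) / P0 = (232.21 + 2.73 − 213.43) / 213.43 = 21.51 / 213.43 = 10.0782%
CAPM required = R_f + β·MRP = 1.5% + 0.610 × 5.6% = 4.9160%
α = realised − required = 10.0782% − 4.9160% = +5.16%

+5.16%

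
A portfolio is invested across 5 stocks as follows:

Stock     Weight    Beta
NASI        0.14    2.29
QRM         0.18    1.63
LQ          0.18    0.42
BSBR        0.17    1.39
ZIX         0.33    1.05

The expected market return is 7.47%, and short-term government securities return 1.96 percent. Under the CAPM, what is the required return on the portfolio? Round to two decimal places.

8.97%

β_P = Σ w_i β_i = 0.14×2.29 + 0.18×1.63 + 0.18×0.42 + 0.17×1.39 + 0.33×1.05 = 1.2724
MRP = 7.47% − 1.96% = 5.51%
E(R_P) = R_f + β_P × MRP = 1.96% + 1.2724 × 5.51% = 8.97%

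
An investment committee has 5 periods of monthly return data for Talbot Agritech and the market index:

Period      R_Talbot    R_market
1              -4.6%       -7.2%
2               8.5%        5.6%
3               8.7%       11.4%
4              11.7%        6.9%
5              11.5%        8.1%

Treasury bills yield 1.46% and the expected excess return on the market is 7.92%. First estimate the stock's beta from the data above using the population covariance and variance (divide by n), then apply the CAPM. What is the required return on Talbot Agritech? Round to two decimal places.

Mean R_i = (-4.6 + 8.5 + 8.7 + 11.7 + 11.5) / 5 = 7.1600%
Mean R_m = (-7.2 + 5.6 + 11.4 + 6.9 + 8.1) / 5 = 4.9600%
Σ(R_i − R̄_i)(R_m − R̄_m) = 176.2120  ⇒  Cov = 176.2120 / 5 = 35.2424
Σ(R_m − R̄_m)² = 203.3720  ⇒  Var(R_m) = 203.3720 / 5 = 40.6744
β = Cov / Var(R_m) = 35.2424 / 40.6744 = 0.8665
E(R) = R_f + β × MRP = 1.46% + 0.8665 × 7.92% = 8.32%

8.32%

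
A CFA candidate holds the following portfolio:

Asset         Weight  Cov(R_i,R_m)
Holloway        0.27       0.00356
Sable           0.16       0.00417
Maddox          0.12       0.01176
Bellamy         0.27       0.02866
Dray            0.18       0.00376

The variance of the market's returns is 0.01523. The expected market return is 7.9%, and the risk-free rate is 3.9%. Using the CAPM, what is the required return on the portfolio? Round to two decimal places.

β_Holloway = 0.00356 / 0.01523 = 0.2337
β_Sable = 0.00417 / 0.01523 = 0.2738
β_Maddox = 0.01176 / 0.01523 = 0.7722
β_Bellamy = 0.02866 / 0.01523 = 1.8818
β_Dray = 0.00376 / 0.01523 = 0.2469
β_P = Σ w_i β_i = 0.27×0.2337 + 0.16×0.2738 + 0.12×0.7722 + 0.27×1.8818 + 0.18×0.2469 = 0.7521
MRP = 7.9% − 3.9% = 4.00%
E(R_P) = R_f + β_P × MRP = 3.9% + 0.7521 × 4.0% = 6.91%

6.91%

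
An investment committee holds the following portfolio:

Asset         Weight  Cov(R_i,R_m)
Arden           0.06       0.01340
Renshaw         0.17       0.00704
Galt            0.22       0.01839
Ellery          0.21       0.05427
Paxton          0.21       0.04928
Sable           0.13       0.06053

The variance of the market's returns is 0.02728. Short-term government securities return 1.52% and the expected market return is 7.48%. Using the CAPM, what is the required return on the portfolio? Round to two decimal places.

9.31%

β_Arden = 0.01340 / 0.02728 = 0.4912
β_Renshaw = 0.00704 / 0.02728 = 0.2581
β_Galt = 0.01839 / 0.02728 = 0.6741
β_Ellery = 0.05427 / 0.02728 = 1.9894
β_Paxton = 0.04928 / 0.02728 = 1.8065
β_Sable = 0.06053 / 0.02728 = 2.2188
β_P = Σ w_i β_i = 0.06×0.4912 + 0.17×0.2581 + 0.22×0.6741 + 0.21×1.9894 + 0.21×1.8065 + 0.13×2.2188 = 1.3072
MRP = 7.48% − 1.52% = 5.96%
E(R_P) = R_f + β_P × MRP = 1.52% + 1.3072 × 5.96% = 9.31%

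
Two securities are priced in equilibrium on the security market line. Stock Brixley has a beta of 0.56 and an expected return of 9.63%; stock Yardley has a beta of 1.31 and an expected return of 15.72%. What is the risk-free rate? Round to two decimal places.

Both satisfy E(R) = R_f + β·MRP, so the slope of the SML is
MRP = (15.72% − 9.63%) / (1.31 − 0.56) = 6.09% / 0.75 = 8.1200%
R_f = E(R_Brixley) − β_Brixley·MRP = 9.63% − 0.56 × 8.1200% = 5.0828%

5.08%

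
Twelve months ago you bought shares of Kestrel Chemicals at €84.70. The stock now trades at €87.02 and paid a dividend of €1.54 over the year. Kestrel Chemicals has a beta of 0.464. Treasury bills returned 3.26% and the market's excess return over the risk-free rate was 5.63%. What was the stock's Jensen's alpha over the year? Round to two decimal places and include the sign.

-1.32%

Realised HPR = (P1 + D1 − P0) / P0 = (87.02 + 1.54 − 84.70) / 84.70 = 3.86 / 84.70 = 4.5573%
CAPM required = R_f + β·MRP = 3.26% + 0.464 × 5.63% = 5.87232%
α = realised − required = 4.5573% − 5.87232% = -1.32%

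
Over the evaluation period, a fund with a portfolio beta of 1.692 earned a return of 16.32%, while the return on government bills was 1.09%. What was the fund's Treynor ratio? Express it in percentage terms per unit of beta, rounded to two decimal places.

9.00%

Treynor = (R_P − R_f) / β_P = (16.32% − 1.09%) / 1.6920 = 15.23% / 1.6920 = 9.00%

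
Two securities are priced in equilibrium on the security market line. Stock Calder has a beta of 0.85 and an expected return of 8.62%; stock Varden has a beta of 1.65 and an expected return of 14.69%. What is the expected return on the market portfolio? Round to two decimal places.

9.76%

Both satisfy E(R) = R_f + β·MRP, so the slope of the SML is
MRP = (14.69% − 8.62%) / (1.65 − 0.85) = 6.07% / 0.80 = 7.5875%
R_f = E(R_Calder) − β_Calder·MRP = 8.62% − 0.85 × 7.5875% = 2.1706%
E(R_m) = R_f + MRP = 2.1706% + 7.5875% = 9.76%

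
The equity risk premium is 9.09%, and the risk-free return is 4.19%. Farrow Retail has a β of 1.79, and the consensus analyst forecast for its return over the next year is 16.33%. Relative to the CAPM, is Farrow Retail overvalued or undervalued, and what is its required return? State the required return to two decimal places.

Overvalued; required return 20.46%

Required return = R_f + β·MRP = 4.19% + 1.79 × 9.09% = 20.46%
Forecast 16.33% < required 20.46% → the stock plots below the SML → overvalued.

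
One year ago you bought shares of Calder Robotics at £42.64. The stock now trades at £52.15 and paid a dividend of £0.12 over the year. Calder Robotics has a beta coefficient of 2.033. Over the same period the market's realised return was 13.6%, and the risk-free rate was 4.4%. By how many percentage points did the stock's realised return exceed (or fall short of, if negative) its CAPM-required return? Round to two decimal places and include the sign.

Realised HPR = (P1 + D1 − P0) / P0 = (52.15 + 0.12 − 42.64) / 42.64 = 9.63 / 42.64 = 22.5844%
MRP = 13.6% − 4.4% = 9.20%
CAPM required = R_f + β·MRP = 4.4% + 2.033 × 9.2% = 23.1036%
α = realised − required = 22.5844% − 23.1036% = -0.52%

-0.52%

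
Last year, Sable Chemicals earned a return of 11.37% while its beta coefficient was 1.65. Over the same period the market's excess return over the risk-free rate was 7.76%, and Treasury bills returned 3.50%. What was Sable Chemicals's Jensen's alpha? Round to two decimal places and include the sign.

CAPM benchmark = R_f + β(R_m − R_f) = 3.50% + 1.65 × 7.76% = 16.3040%
α = actual − benchmark = 11.37% − 16.3040% = -4.93%

-4.93%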